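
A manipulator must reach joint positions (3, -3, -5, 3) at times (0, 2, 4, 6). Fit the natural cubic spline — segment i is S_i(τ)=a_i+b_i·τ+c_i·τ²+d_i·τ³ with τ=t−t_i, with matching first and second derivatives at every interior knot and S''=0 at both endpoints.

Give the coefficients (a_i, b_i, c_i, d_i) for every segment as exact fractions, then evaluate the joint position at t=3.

Δ: Δ0=-3, Δ1=-1, Δ2=4
row 1: diag=8, rhs=12; c'=1/4, d'=3/2
row 2: denom=8−2·1/4=15/2; d'=(30−2·3/2)/(15/2)=18/5
back: M2=18/5
back: M1=3/2−1/4·18/5=3/5
M: M0=0, M1=3/5, M2=18/5, M3=0
seg 0: a=3, c=M0/2=0, d=(M1−M0)/(6·2)=1/20, b=Δ0−h0·(2M0+M1)/6=-16/5
seg 1: a=-3, c=M1/2=3/10, d=(M2−M1)/(6·2)=1/4, b=Δ1−h1·(2M1+M2)/6=-13/5
seg 2: a=-5, c=M2/2=9/5, d=(M3−M2)/(6·2)=-3/10, b=Δ2−h2·(2M2+M3)/6=8/5
t_q=3 → seg 1, τ=1; S=-3+-13/5·τ+3/10·τ²+1/4·τ³=-101/20

  seg 0: a=3 b=-16/5 c=0 d=1/20
  seg 1: a=-3 b=-13/5 c=3/10 d=1/4
  seg 2: a=-5 b=8/5 c=9/5 d=-3/10
S(3) = -101/20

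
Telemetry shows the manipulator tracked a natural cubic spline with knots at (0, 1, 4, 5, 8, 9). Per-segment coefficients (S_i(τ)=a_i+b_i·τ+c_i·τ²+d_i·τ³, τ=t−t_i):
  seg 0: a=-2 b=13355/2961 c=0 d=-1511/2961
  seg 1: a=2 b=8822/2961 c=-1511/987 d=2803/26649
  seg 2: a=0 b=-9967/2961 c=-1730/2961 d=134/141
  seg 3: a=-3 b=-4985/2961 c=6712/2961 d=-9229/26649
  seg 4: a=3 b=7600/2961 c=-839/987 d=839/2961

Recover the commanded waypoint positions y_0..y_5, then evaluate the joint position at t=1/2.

y_0 = S_0(0) = a_0 = -2
y_1 = S_1(0) = a_1 = 2
y_2 = S_2(0) = a_2 = 0
y_3 = S_3(0) = a_3 = -3
y_4 = S_4(0) = a_4 = 3
y_5 = S_4(1) = 5
t_q=1/2 is in segment 0 (τ=1/2); S_0(τ)=1511/7896

y_0=-2 y_1=2 y_2=0 y_3=-3 y_4=3 y_5=5
S(1/2) = 1511/7896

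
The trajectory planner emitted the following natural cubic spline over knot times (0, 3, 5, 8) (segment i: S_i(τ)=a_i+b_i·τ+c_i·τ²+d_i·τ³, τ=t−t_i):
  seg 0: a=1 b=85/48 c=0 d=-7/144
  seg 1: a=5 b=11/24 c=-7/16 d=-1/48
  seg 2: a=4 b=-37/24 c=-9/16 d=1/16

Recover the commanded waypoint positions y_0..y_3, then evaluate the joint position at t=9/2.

y_0 = S_0(0) = a_0 = 1
y_1 = S_1(0) = a_1 = 5
y_2 = S_2(0) = a_2 = 4
y_3 = S_2(3) = -4
t_q=9/2 is in segment 1 (τ=3/2); S_1(τ)=593/128

y_0=1 y_1=5 y_2=4 y_3=-4
S(9/2) = 593/128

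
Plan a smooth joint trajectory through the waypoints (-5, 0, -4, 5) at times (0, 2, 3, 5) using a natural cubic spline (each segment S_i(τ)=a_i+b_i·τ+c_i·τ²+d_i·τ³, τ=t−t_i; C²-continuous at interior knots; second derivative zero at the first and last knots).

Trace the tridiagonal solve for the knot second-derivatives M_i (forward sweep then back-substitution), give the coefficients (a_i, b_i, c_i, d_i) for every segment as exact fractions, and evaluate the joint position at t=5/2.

Δ: Δ0=5/2, Δ1=-4, Δ2=9/2
row 1: diag=6, rhs=-39; c'=1/6, d'=-13/2
row 2: denom=6−1·1/6=35/6; d'=(51−1·-13/2)/(35/6)=69/7
back: M2=69/7
back: M1=-13/2−1/6·69/7=-57/7
M: M0=0, M1=-57/7, M2=69/7, M3=0
seg 0: a=-5, c=M0/2=0, d=(M1−M0)/(6·2)=-19/28, b=Δ0−h0·(2M0+M1)/6=73/14
seg 1: a=0, c=M1/2=-57/14, d=(M2−M1)/(6·1)=3, b=Δ1−h1·(2M1+M2)/6=-41/14
seg 2: a=-4, c=M2/2=69/14, d=(M3−M2)/(6·2)=-23/28, b=Δ2−h2·(2M2+M3)/6=-29/14
t_q=5/2 → seg 1, τ=1/2; S=0+-41/14·τ+-57/14·τ²+3·τ³=-59/28

  seg 0: a=-5 b=73/14 c=0 d=-19/28
  seg 1: a=0 b=-41/14 c=-57/14 d=3
  seg 2: a=-4 b=-29/14 c=69/14 d=-23/28
S(5/2) = -59/28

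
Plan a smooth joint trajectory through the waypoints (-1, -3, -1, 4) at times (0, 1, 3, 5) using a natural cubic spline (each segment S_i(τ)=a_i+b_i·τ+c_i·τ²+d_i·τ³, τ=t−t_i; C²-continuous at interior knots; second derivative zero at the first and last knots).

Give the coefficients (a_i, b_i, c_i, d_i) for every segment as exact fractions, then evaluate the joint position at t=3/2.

Δ: Δ0=-2, Δ1=1, Δ2=5/2
row 1: diag=6, rhs=18; c'=1/3, d'=3
row 2: denom=8−2·1/3=22/3; d'=(9−2·3)/(22/3)=9/22
back: M2=9/22
back: M1=3−1/3·9/22=63/22
M: M0=0, M1=63/22, M2=9/22, M3=0
seg 0: a=-1, c=M0/2=0, d=(M1−M0)/(6·1)=21/44, b=Δ0−h0·(2M0+M1)/6=-109/44
seg 1: a=-3, c=M1/2=63/44, d=(M2−M1)/(6·2)=-9/44, b=Δ1−h1·(2M1+M2)/6=-23/22
seg 2: a=-1, c=M2/2=9/44, d=(M3−M2)/(6·2)=-3/88, b=Δ2−h2·(2M2+M3)/6=49/22
t_q=3/2 → seg 1, τ=1/2; S=-3+-23/22·τ+63/44·τ²+-9/44·τ³=-1123/352

  seg 0: a=-1 b=-109/44 c=0 d=21/44
  seg 1: a=-3 b=-23/22 c=63/44 d=-9/44
  seg 2: a=-1 b=49/22 c=9/44 d=-3/88
S(3/2) = -1123/352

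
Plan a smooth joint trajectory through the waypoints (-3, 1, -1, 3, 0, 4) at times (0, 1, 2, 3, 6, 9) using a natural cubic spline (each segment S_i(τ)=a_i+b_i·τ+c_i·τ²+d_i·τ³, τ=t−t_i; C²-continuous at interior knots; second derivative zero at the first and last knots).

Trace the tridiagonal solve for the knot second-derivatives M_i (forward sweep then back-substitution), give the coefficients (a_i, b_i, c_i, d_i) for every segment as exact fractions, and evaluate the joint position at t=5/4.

  seg 0: a=-3 b=7633/1257 c=0 d=-2605/1257
  seg 1: a=1 b=-182/1257 c=-2605/419 d=5483/1257
  seg 2: a=-1 b=637/1257 c=2878/419 d=-4243/1257
  seg 3: a=3 b=5176/1257 c=-1365/419 d=5852/11313
  seg 4: a=0 b=-1838/1257 c=1757/1257 d=-1757/11313
S(5/4) = 17253/26816

Δ: Δ0=4, Δ1=-2, Δ2=4, Δ3=-1, Δ4=4/3
row 1: diag=4, rhs=-36; c'=1/4, d'=-9
row 2: denom=4−1·1/4=15/4; d'=(36−1·-9)/(15/4)=12
row 3: denom=8−1·4/15=116/15; d'=(-30−1·12)/(116/15)=-315/58
row 4: denom=12−3·45/116=1257/116; d'=(14−3·-315/58)/(1257/116)=3514/1257
back: M4=3514/1257
back: M3=-315/58−45/116·3514/1257=-2730/419
back: M2=12−4/15·-2730/419=5756/419
back: M1=-9−1/4·5756/419=-5210/419
M: M0=0, M1=-5210/419, M2=5756/419, M3=-2730/419, M4=3514/1257, M5=0
seg 0: a=-3, c=M0/2=0, d=(M1−M0)/(6·1)=-2605/1257, b=Δ0−h0·(2M0+M1)/6=7633/1257
seg 1: a=1, c=M1/2=-2605/419, d=(M2−M1)/(6·1)=5483/1257, b=Δ1−h1·(2M1+M2)/6=-182/1257
seg 2: a=-1, c=M2/2=2878/419, d=(M3−M2)/(6·1)=-4243/1257, b=Δ2−h2·(2M2+M3)/6=637/1257
seg 3: a=3, c=M3/2=-1365/419, d=(M4−M3)/(6·3)=5852/11313, b=Δ3−h3·(2M3+M4)/6=5176/1257
seg 4: a=0, c=M4/2=1757/1257, d=(M5−M4)/(6·3)=-1757/11313, b=Δ4−h4·(2M4+M5)/6=-1838/1257
t_q=5/4 → seg 1, τ=1/4; S=1+-182/1257·τ+-2605/419·τ²+5483/1257·τ³=17253/26816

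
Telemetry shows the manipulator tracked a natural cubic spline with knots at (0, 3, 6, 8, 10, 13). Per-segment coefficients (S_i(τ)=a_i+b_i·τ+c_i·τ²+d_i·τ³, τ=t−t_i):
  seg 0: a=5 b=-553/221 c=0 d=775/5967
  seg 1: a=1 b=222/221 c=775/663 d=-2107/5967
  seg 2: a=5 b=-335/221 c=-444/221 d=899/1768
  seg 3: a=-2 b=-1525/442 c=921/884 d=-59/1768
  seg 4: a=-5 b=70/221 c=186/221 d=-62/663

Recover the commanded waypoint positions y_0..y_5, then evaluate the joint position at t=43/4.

y_0=5 y_1=1 y_2=5 y_3=-2 y_4=-5 y_5=1
S(43/4) = -30611/7072

y_0 = S_0(0) = a_0 = 5
y_1 = S_1(0) = a_1 = 1
y_2 = S_2(0) = a_2 = 5
y_3 = S_3(0) = a_3 = -2
y_4 = S_4(0) = a_4 = -5
y_5 = S_4(3) = 1
t_q=43/4 is in segment 4 (τ=3/4); S_4(τ)=-30611/7072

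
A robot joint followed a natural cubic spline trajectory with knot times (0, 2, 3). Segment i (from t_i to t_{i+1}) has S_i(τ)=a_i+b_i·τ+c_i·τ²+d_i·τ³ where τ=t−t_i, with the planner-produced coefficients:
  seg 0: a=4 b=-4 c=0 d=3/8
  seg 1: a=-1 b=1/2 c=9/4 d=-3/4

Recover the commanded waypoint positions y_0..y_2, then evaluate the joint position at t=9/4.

y_0=4 y_1=-1 y_2=1
S(9/4) = -191/256

y_0 = S_0(0) = a_0 = 4
y_1 = S_1(0) = a_1 = -1
y_2 = S_1(1) = 1
t_q=9/4 is in segment 1 (τ=1/4); S_1(τ)=-191/256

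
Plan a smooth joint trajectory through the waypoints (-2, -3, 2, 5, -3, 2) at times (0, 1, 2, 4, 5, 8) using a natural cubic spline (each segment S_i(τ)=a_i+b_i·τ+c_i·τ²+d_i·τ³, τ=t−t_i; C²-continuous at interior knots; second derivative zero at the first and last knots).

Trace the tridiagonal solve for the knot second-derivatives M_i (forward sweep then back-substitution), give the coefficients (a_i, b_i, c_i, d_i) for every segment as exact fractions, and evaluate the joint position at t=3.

  seg 0: a=-2 b=-14677/5718 c=0 d=8959/5718
  seg 1: a=-3 b=6100/2859 c=8959/1906 d=-10487/5718
  seg 2: a=2 b=34493/5718 c=-764/953 d=-4187/5718
  seg 3: a=5 b=-34087/5718 c=-4951/953 d=18049/5718
  seg 4: a=-3 b=-19676/2859 c=8147/1906 d=-8147/17154
S(3) = 6193/953

Δ: Δ0=-1, Δ1=5, Δ2=3/2, Δ3=-8, Δ4=5/3
row 1: diag=4, rhs=36; c'=1/4, d'=9
row 2: denom=6−1·1/4=23/4; d'=(-21−1·9)/(23/4)=-120/23
row 3: denom=6−2·8/23=122/23; d'=(-57−2·-120/23)/(122/23)=-1071/122
row 4: denom=8−1·23/122=953/122; d'=(58−1·-1071/122)/(953/122)=8147/953
back: M4=8147/953
back: M3=-1071/122−23/122·8147/953=-9902/953
back: M2=-120/23−8/23·-9902/953=-1528/953
back: M1=9−1/4·-1528/953=8959/953
M: M0=0, M1=8959/953, M2=-1528/953, M3=-9902/953, M4=8147/953, M5=0
seg 0: a=-2, c=M0/2=0, d=(M1−M0)/(6·1)=8959/5718, b=Δ0−h0·(2M0+M1)/6=-14677/5718
seg 1: a=-3, c=M1/2=8959/1906, d=(M2−M1)/(6·1)=-10487/5718, b=Δ1−h1·(2M1+M2)/6=6100/2859
seg 2: a=2, c=M2/2=-764/953, d=(M3−M2)/(6·2)=-4187/5718, b=Δ2−h2·(2M2+M3)/6=34493/5718
seg 3: a=5, c=M3/2=-4951/953, d=(M4−M3)/(6·1)=18049/5718, b=Δ3−h3·(2M3+M4)/6=-34087/5718
seg 4: a=-3, c=M4/2=8147/1906, d=(M5−M4)/(6·3)=-8147/17154, b=Δ4−h4·(2M4+M5)/6=-19676/2859
t_q=3 → seg 2, τ=1; S=2+34493/5718·τ+-764/953·τ²+-4187/5718·τ³=6193/953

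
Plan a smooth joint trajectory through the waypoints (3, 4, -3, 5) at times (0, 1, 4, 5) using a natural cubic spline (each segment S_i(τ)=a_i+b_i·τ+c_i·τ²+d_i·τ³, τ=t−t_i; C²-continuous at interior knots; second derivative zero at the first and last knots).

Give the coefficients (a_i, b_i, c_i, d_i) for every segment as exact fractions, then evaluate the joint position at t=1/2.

Δ: Δ0=1, Δ1=-7/3, Δ2=8
row 1: diag=8, rhs=-20; c'=3/8, d'=-5/2
row 2: denom=8−3·3/8=55/8; d'=(62−3·-5/2)/(55/8)=556/55
back: M2=556/55
back: M1=-5/2−3/8·556/55=-346/55
M: M0=0, M1=-346/55, M2=556/55, M3=0
seg 0: a=3, c=M0/2=0, d=(M1−M0)/(6·1)=-173/165, b=Δ0−h0·(2M0+M1)/6=338/165
seg 1: a=4, c=M1/2=-173/55, d=(M2−M1)/(6·3)=41/45, b=Δ1−h1·(2M1+M2)/6=-181/165
seg 2: a=-3, c=M2/2=278/55, d=(M3−M2)/(6·1)=-278/165, b=Δ2−h2·(2M2+M3)/6=764/165
t_q=1/2 → seg 0, τ=1/2; S=3+338/165·τ+0·τ²+-173/165·τ³=1713/440

  seg 0: a=3 b=338/165 c=0 d=-173/165
  seg 1: a=4 b=-181/165 c=-173/55 d=41/45
  seg 2: a=-3 b=764/165 c=278/55 d=-278/165
S(1/2) = 1713/440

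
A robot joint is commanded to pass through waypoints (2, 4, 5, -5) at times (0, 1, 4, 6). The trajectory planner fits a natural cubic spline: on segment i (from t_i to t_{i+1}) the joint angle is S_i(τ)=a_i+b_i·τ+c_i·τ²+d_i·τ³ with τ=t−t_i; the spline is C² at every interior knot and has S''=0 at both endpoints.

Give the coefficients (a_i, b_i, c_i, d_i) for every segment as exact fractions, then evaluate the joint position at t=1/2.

  seg 0: a=2 b=428/213 c=0 d=-2/213
  seg 1: a=4 b=422/213 c=-2/71 d=-37/213
  seg 2: a=5 b=-613/213 c=-113/71 d=113/426
S(1/2) = 853/284

Δ: Δ0=2, Δ1=1/3, Δ2=-5
row 1: diag=8, rhs=-10; c'=3/8, d'=-5/4
row 2: denom=10−3·3/8=71/8; d'=(-32−3·-5/4)/(71/8)=-226/71
back: M2=-226/71
back: M1=-5/4−3/8·-226/71=-4/71
M: M0=0, M1=-4/71, M2=-226/71, M3=0
seg 0: a=2, c=M0/2=0, d=(M1−M0)/(6·1)=-2/213, b=Δ0−h0·(2M0+M1)/6=428/213
seg 1: a=4, c=M1/2=-2/71, d=(M2−M1)/(6·3)=-37/213, b=Δ1−h1·(2M1+M2)/6=422/213
seg 2: a=5, c=M2/2=-113/71, d=(M3−M2)/(6·2)=113/426, b=Δ2−h2·(2M2+M3)/6=-613/213
t_q=1/2 → seg 0, τ=1/2; S=2+428/213·τ+0·τ²+-2/213·τ³=853/284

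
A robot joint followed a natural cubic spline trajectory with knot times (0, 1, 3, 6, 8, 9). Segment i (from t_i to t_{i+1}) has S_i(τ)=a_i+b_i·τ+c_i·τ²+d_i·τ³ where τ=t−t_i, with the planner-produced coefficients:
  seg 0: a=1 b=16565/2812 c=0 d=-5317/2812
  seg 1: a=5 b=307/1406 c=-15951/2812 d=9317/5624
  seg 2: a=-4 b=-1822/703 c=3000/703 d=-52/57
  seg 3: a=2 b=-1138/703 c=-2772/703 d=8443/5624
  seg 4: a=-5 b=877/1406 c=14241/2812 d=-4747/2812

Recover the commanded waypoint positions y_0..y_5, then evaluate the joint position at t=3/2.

y_0 = S_0(0) = a_0 = 1
y_1 = S_1(0) = a_1 = 5
y_2 = S_2(0) = a_2 = -4
y_3 = S_3(0) = a_3 = 2
y_4 = S_4(0) = a_4 = -5
y_5 = S_4(1) = -1
t_q=3/2 is in segment 1 (τ=1/2); S_1(τ)=175385/44992

y_0=1 y_1=5 y_2=-4 y_3=2 y_4=-5 y_5=-1
S(3/2) = 175385/44992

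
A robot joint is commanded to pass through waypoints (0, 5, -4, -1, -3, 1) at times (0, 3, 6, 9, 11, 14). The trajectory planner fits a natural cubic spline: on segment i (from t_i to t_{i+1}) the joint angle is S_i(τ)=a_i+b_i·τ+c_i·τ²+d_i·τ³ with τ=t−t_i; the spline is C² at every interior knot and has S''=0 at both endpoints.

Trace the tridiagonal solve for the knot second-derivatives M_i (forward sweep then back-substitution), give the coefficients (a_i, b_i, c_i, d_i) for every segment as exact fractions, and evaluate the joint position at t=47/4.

  seg 0: a=0 b=431/132 c=0 d=-211/1188
  seg 1: a=5 b=-101/66 c=-211/132 d=439/1188
  seg 2: a=-4 b=-151/132 c=19/11 d=-401/1188
  seg 3: a=-1 b=7/66 c=-173/132 d=25/66
  seg 4: a=-3 b=-13/22 c=127/132 d=-127/1188
S(47/4) = -8299/2816

Δ: Δ0=5/3, Δ1=-3, Δ2=1, Δ3=-1, Δ4=4/3
row 1: diag=12, rhs=-28; c'=1/4, d'=-7/3
row 2: denom=12−3·1/4=45/4; d'=(24−3·-7/3)/(45/4)=124/45
row 3: denom=10−3·4/15=46/5; d'=(-12−3·124/45)/(46/5)=-152/69
row 4: denom=10−2·5/23=220/23; d'=(14−2·-152/69)/(220/23)=127/66
back: M4=127/66
back: M3=-152/69−5/23·127/66=-173/66
back: M2=124/45−4/15·-173/66=38/11
back: M1=-7/3−1/4·38/11=-211/66
M: M0=0, M1=-211/66, M2=38/11, M3=-173/66, M4=127/66, M5=0
seg 0: a=0, c=M0/2=0, d=(M1−M0)/(6·3)=-211/1188, b=Δ0−h0·(2M0+M1)/6=431/132
seg 1: a=5, c=M1/2=-211/132, d=(M2−M1)/(6·3)=439/1188, b=Δ1−h1·(2M1+M2)/6=-101/66
seg 2: a=-4, c=M2/2=19/11, d=(M3−M2)/(6·3)=-401/1188, b=Δ2−h2·(2M2+M3)/6=-151/132
seg 3: a=-1, c=M3/2=-173/132, d=(M4−M3)/(6·2)=25/66, b=Δ3−h3·(2M3+M4)/6=7/66
seg 4: a=-3, c=M4/2=127/132, d=(M5−M4)/(6·3)=-127/1188, b=Δ4−h4·(2M4+M5)/6=-13/22
t_q=47/4 → seg 4, τ=3/4; S=-3+-13/22·τ+127/132·τ²+-127/1188·τ³=-8299/2816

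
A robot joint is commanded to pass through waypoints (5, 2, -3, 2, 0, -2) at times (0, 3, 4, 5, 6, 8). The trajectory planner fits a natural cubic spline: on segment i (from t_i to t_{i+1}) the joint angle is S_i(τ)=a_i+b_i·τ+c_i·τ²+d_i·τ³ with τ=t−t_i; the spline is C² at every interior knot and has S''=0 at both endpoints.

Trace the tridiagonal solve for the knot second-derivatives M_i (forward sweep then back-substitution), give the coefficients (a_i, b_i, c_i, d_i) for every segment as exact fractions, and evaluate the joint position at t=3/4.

Δ: Δ0=-1, Δ1=-5, Δ2=5, Δ3=-2, Δ4=-1
row 1: diag=8, rhs=-24; c'=1/8, d'=-3
row 2: denom=4−1·1/8=31/8; d'=(60−1·-3)/(31/8)=504/31
row 3: denom=4−1·8/31=116/31; d'=(-42−1·504/31)/(116/31)=-903/58
row 4: denom=6−1·31/116=665/116; d'=(6−1·-903/58)/(665/116)=2502/665
back: M4=2502/665
back: M3=-903/58−31/116·2502/665=-11022/665
back: M2=504/31−8/31·-11022/665=13656/665
back: M1=-3−1/8·13656/665=-3702/665
M: M0=0, M1=-3702/665, M2=13656/665, M3=-11022/665, M4=2502/665, M5=0
seg 0: a=5, c=M0/2=0, d=(M1−M0)/(6·3)=-617/1995, b=Δ0−h0·(2M0+M1)/6=1186/665
seg 1: a=2, c=M1/2=-1851/665, d=(M2−M1)/(6·1)=2893/665, b=Δ1−h1·(2M1+M2)/6=-4367/665
seg 2: a=-3, c=M2/2=6828/665, d=(M3−M2)/(6·1)=-4113/665, b=Δ2−h2·(2M2+M3)/6=122/133
seg 3: a=2, c=M3/2=-5511/665, d=(M4−M3)/(6·1)=322/95, b=Δ3−h3·(2M3+M4)/6=1927/665
seg 4: a=0, c=M4/2=1251/665, d=(M5−M4)/(6·2)=-417/1330, b=Δ4−h4·(2M4+M5)/6=-2333/665
t_q=3/4 → seg 0, τ=3/4; S=5+1186/665·τ+0·τ²+-617/1995·τ³=52835/8512

  seg 0: a=5 b=1186/665 c=0 d=-617/1995
  seg 1: a=2 b=-4367/665 c=-1851/665 d=2893/665
  seg 2: a=-3 b=122/133 c=6828/665 d=-4113/665
  seg 3: a=2 b=1927/665 c=-5511/665 d=322/95
  seg 4: a=0 b=-2333/665 c=1251/665 d=-417/1330
S(3/4) = 52835/8512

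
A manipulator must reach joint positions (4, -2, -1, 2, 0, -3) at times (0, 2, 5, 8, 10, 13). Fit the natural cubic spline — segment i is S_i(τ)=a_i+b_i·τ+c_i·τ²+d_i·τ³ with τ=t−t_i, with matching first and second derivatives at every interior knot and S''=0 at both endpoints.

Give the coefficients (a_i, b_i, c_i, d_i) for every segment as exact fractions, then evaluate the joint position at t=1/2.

Δ: Δ0=-3, Δ1=1/3, Δ2=1, Δ3=-1, Δ4=-1
row 1: diag=10, rhs=20; c'=3/10, d'=2
row 2: denom=12−3·3/10=111/10; d'=(4−3·2)/(111/10)=-20/111
row 3: denom=10−3·10/37=340/37; d'=(-12−3·-20/111)/(340/37)=-106/85
row 4: denom=10−2·37/170=813/85; d'=(0−2·-106/85)/(813/85)=212/813
back: M4=212/813
back: M3=-106/85−37/170·212/813=-1060/813
back: M2=-20/111−10/37·-1060/813=140/813
back: M1=2−3/10·140/813=528/271
M: M0=0, M1=528/271, M2=140/813, M3=-1060/813, M4=212/813, M5=0
seg 0: a=4, c=M0/2=0, d=(M1−M0)/(6·2)=44/271, b=Δ0−h0·(2M0+M1)/6=-989/271
seg 1: a=-2, c=M1/2=264/271, d=(M2−M1)/(6·3)=-722/7317, b=Δ1−h1·(2M1+M2)/6=-461/271
seg 2: a=-1, c=M2/2=70/813, d=(M3−M2)/(6·3)=-200/2439, b=Δ2−h2·(2M2+M3)/6=401/271
seg 3: a=2, c=M3/2=-530/813, d=(M4−M3)/(6·2)=106/813, b=Δ3−h3·(2M3+M4)/6=-59/271
seg 4: a=0, c=M4/2=106/813, d=(M5−M4)/(6·3)=-106/7317, b=Δ4−h4·(2M4+M5)/6=-1025/813
t_q=1/2 → seg 0, τ=1/2; S=4+-989/271·τ+0·τ²+44/271·τ³=595/271

  seg 0: a=4 b=-989/271 c=0 d=44/271
  seg 1: a=-2 b=-461/271 c=264/271 d=-722/7317
  seg 2: a=-1 b=401/271 c=70/813 d=-200/2439
  seg 3: a=2 b=-59/271 c=-530/813 d=106/813
  seg 4: a=0 b=-1025/813 c=106/813 d=-106/7317
S(1/2) = 595/271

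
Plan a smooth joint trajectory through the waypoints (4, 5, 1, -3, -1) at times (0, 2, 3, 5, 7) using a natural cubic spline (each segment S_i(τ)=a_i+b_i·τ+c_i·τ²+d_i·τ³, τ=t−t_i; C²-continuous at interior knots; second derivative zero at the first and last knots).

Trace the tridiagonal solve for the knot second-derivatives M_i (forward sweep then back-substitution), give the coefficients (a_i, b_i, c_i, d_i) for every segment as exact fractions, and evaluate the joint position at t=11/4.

  seg 0: a=4 b=17/8 c=0 d=-13/32
  seg 1: a=5 b=-11/4 c=-39/16 d=19/16
  seg 2: a=1 b=-65/16 c=9/8 d=-3/64
  seg 3: a=-3 b=-1/8 c=27/32 d=-9/64
S(11/4) = 2117/1024

Δ: Δ0=1/2, Δ1=-4, Δ2=-2, Δ3=1
row 1: diag=6, rhs=-27; c'=1/6, d'=-9/2
row 2: denom=6−1·1/6=35/6; d'=(12−1·-9/2)/(35/6)=99/35
row 3: denom=8−2·12/35=256/35; d'=(18−2·99/35)/(256/35)=27/16
back: M3=27/16
back: M2=99/35−12/35·27/16=9/4
back: M1=-9/2−1/6·9/4=-39/8
M: M0=0, M1=-39/8, M2=9/4, M3=27/16, M4=0
seg 0: a=4, c=M0/2=0, d=(M1−M0)/(6·2)=-13/32, b=Δ0−h0·(2M0+M1)/6=17/8
seg 1: a=5, c=M1/2=-39/16, d=(M2−M1)/(6·1)=19/16, b=Δ1−h1·(2M1+M2)/6=-11/4
seg 2: a=1, c=M2/2=9/8, d=(M3−M2)/(6·2)=-3/64, b=Δ2−h2·(2M2+M3)/6=-65/16
seg 3: a=-3, c=M3/2=27/32, d=(M4−M3)/(6·2)=-9/64, b=Δ3−h3·(2M3+M4)/6=-1/8
t_q=11/4 → seg 1, τ=3/4; S=5+-11/4·τ+-39/16·τ²+19/16·τ³=2117/1024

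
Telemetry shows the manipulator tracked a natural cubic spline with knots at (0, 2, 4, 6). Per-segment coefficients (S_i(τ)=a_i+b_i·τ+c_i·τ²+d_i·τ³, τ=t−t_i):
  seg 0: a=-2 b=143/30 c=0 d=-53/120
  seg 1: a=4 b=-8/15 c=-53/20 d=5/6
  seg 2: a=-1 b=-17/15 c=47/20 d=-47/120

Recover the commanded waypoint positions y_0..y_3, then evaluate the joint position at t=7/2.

y_0 = S_0(0) = a_0 = -2
y_1 = S_1(0) = a_1 = 4
y_2 = S_2(0) = a_2 = -1
y_3 = S_2(2) = 3
t_q=7/2 is in segment 1 (τ=3/2); S_1(τ)=1/20

y_0=-2 y_1=4 y_2=-1 y_3=3
S(7/2) = 1/20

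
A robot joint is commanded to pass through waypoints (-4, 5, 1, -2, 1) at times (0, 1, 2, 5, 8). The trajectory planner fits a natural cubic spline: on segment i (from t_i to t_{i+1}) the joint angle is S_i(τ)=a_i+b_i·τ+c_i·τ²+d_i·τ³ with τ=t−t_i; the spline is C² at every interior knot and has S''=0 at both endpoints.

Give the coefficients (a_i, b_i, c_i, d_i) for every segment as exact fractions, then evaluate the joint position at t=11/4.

Δ: Δ0=9, Δ1=-4, Δ2=-1, Δ3=1
row 1: diag=4, rhs=-78; c'=1/4, d'=-39/2
row 2: denom=8−1·1/4=31/4; d'=(18−1·-39/2)/(31/4)=150/31
row 3: denom=12−3·12/31=336/31; d'=(12−3·150/31)/(336/31)=-13/56
back: M3=-13/56
back: M2=150/31−12/31·-13/56=69/14
back: M1=-39/2−1/4·69/14=-1161/56
M: M0=0, M1=-1161/56, M2=69/14, M3=-13/56, M4=0
seg 0: a=-4, c=M0/2=0, d=(M1−M0)/(6·1)=-387/112, b=Δ0−h0·(2M0+M1)/6=1395/112
seg 1: a=5, c=M1/2=-1161/112, d=(M2−M1)/(6·1)=479/112, b=Δ1−h1·(2M1+M2)/6=117/56
seg 2: a=1, c=M2/2=69/28, d=(M3−M2)/(6·3)=-289/1008, b=Δ2−h2·(2M2+M3)/6=-93/16
seg 3: a=-2, c=M3/2=-13/112, d=(M4−M3)/(6·3)=13/1008, b=Δ3−h3·(2M3+M4)/6=69/56
t_q=11/4 → seg 2, τ=3/4; S=1+-93/16·τ+69/28·τ²+-289/1008·τ³=-15011/7168

  seg 0: a=-4 b=1395/112 c=0 d=-387/112
  seg 1: a=5 b=117/56 c=-1161/112 d=479/112
  seg 2: a=1 b=-93/16 c=69/28 d=-289/1008
  seg 3: a=-2 b=69/56 c=-13/112 d=13/1008
S(11/4) = -15011/7168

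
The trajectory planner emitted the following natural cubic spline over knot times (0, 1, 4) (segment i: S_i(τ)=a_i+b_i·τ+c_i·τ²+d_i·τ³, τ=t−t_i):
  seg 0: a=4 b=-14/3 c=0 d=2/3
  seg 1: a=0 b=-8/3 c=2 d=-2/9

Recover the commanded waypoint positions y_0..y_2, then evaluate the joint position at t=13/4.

y_0 = S_0(0) = a_0 = 4
y_1 = S_1(0) = a_1 = 0
y_2 = S_1(3) = 4
t_q=13/4 is in segment 1 (τ=9/4); S_1(τ)=51/32

y_0=4 y_1=0 y_2=4
S(13/4) = 51/32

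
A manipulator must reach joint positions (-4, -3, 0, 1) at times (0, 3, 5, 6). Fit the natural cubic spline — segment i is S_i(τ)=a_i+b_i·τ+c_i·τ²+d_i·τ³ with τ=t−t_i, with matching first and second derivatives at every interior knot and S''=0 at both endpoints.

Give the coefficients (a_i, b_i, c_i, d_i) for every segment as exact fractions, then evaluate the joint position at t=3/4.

Δ: Δ0=1/3, Δ1=3/2, Δ2=1
row 1: diag=10, rhs=7; c'=1/5, d'=7/10
row 2: denom=6−2·1/5=28/5; d'=(-3−2·7/10)/(28/5)=-11/14
back: M2=-11/14
back: M1=7/10−1/5·-11/14=6/7
M: M0=0, M1=6/7, M2=-11/14, M3=0
seg 0: a=-4, c=M0/2=0, d=(M1−M0)/(6·3)=1/21, b=Δ0−h0·(2M0+M1)/6=-2/21
seg 1: a=-3, c=M1/2=3/7, d=(M2−M1)/(6·2)=-23/168, b=Δ1−h1·(2M1+M2)/6=25/21
seg 2: a=0, c=M2/2=-11/28, d=(M3−M2)/(6·1)=11/84, b=Δ2−h2·(2M2+M3)/6=53/42
t_q=3/4 → seg 0, τ=3/4; S=-4+-2/21·τ+0·τ²+1/21·τ³=-1815/448

  seg 0: a=-4 b=-2/21 c=0 d=1/21
  seg 1: a=-3 b=25/21 c=3/7 d=-23/168
  seg 2: a=0 b=53/42 c=-11/28 d=11/84
S(3/4) = -1815/448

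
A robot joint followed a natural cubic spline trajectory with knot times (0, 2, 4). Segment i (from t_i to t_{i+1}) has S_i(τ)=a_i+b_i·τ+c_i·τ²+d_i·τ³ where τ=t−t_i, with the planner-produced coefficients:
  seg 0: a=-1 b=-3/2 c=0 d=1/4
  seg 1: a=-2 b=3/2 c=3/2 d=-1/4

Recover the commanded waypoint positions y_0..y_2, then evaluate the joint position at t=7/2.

y_0=-1 y_1=-2 y_2=5
S(7/2) = 89/32

y_0 = S_0(0) = a_0 = -1
y_1 = S_1(0) = a_1 = -2
y_2 = S_1(2) = 5
t_q=7/2 is in segment 1 (τ=3/2); S_1(τ)=89/32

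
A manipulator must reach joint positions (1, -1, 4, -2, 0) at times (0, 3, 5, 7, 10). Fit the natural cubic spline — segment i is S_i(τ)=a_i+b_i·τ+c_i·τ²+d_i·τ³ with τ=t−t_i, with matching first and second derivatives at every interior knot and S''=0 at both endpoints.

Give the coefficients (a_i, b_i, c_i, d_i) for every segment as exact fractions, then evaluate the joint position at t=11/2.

  seg 0: a=1 b=-197/90 c=0 d=137/810
  seg 1: a=-1 b=107/45 c=137/90 d=-263/360
  seg 2: a=4 b=-3/10 c=-103/36 d=34/45
  seg 3: a=-2 b=-241/90 c=301/180 d=-301/1620
S(11/2) = 155/48

Δ: Δ0=-2/3, Δ1=5/2, Δ2=-3, Δ3=2/3
row 1: diag=10, rhs=19; c'=1/5, d'=19/10
row 2: denom=8−2·1/5=38/5; d'=(-33−2·19/10)/(38/5)=-92/19
row 3: denom=10−2·5/19=180/19; d'=(22−2·-92/19)/(180/19)=301/90
back: M3=301/90
back: M2=-92/19−5/19·301/90=-103/18
back: M1=19/10−1/5·-103/18=137/45
M: M0=0, M1=137/45, M2=-103/18, M3=301/90, M4=0
seg 0: a=1, c=M0/2=0, d=(M1−M0)/(6·3)=137/810, b=Δ0−h0·(2M0+M1)/6=-197/90
seg 1: a=-1, c=M1/2=137/90, d=(M2−M1)/(6·2)=-263/360, b=Δ1−h1·(2M1+M2)/6=107/45
seg 2: a=4, c=M2/2=-103/36, d=(M3−M2)/(6·2)=34/45, b=Δ2−h2·(2M2+M3)/6=-3/10
seg 3: a=-2, c=M3/2=301/180, d=(M4−M3)/(6·3)=-301/1620, b=Δ3−h3·(2M3+M4)/6=-241/90
t_q=11/2 → seg 2, τ=1/2; S=4+-3/10·τ+-103/36·τ²+34/45·τ³=155/48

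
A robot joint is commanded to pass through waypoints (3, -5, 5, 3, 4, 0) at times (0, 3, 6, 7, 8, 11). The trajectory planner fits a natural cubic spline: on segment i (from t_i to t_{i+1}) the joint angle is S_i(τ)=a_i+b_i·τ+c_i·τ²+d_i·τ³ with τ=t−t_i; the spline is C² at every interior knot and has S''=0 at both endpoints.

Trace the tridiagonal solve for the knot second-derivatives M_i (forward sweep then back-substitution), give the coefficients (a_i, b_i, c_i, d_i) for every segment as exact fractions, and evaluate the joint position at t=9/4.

  seg 0: a=3 b=-4327/867 c=0 d=2015/7803
  seg 1: a=-5 b=1718/867 c=2015/867 d=-4873/7803
  seg 2: a=5 b=-811/867 c=-2858/867 d=645/289
  seg 3: a=3 b=-722/867 c=2947/867 d=-1358/867
  seg 4: a=4 b=366/289 c=-1127/867 d=1127/7803
S(9/4) = -97803/18496

Δ: Δ0=-8/3, Δ1=10/3, Δ2=-2, Δ3=1, Δ4=-4/3
row 1: diag=12, rhs=36; c'=1/4, d'=3
row 2: denom=8−3·1/4=29/4; d'=(-32−3·3)/(29/4)=-164/29
row 3: denom=4−1·4/29=112/29; d'=(18−1·-164/29)/(112/29)=49/8
row 4: denom=8−1·29/112=867/112; d'=(-14−1·49/8)/(867/112)=-2254/867
back: M4=-2254/867
back: M3=49/8−29/112·-2254/867=5894/867
back: M2=-164/29−4/29·5894/867=-5716/867
back: M1=3−1/4·-5716/867=4030/867
M: M0=0, M1=4030/867, M2=-5716/867, M3=5894/867, M4=-2254/867, M5=0
seg 0: a=3, c=M0/2=0, d=(M1−M0)/(6·3)=2015/7803, b=Δ0−h0·(2M0+M1)/6=-4327/867
seg 1: a=-5, c=M1/2=2015/867, d=(M2−M1)/(6·3)=-4873/7803, b=Δ1−h1·(2M1+M2)/6=1718/867
seg 2: a=5, c=M2/2=-2858/867, d=(M3−M2)/(6·1)=645/289, b=Δ2−h2·(2M2+M3)/6=-811/867
seg 3: a=3, c=M3/2=2947/867, d=(M4−M3)/(6·1)=-1358/867, b=Δ3−h3·(2M3+M4)/6=-722/867
seg 4: a=4, c=M4/2=-1127/867, d=(M5−M4)/(6·3)=1127/7803, b=Δ4−h4·(2M4+M5)/6=366/289
t_q=9/4 → seg 0, τ=9/4; S=3+-4327/867·τ+0·τ²+2015/7803·τ³=-97803/18496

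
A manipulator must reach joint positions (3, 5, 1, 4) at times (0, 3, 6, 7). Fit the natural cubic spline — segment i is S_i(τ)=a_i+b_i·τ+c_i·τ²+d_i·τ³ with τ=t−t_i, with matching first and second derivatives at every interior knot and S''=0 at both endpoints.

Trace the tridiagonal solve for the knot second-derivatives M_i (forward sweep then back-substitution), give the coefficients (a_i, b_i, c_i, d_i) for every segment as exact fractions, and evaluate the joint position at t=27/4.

Δ: Δ0=2/3, Δ1=-4/3, Δ2=3
row 1: diag=12, rhs=-12; c'=1/4, d'=-1
row 2: denom=8−3·1/4=29/4; d'=(26−3·-1)/(29/4)=4
back: M2=4
back: M1=-1−1/4·4=-2
M: M0=0, M1=-2, M2=4, M3=0
seg 0: a=3, c=M0/2=0, d=(M1−M0)/(6·3)=-1/9, b=Δ0−h0·(2M0+M1)/6=5/3
seg 1: a=5, c=M1/2=-1, d=(M2−M1)/(6·3)=1/3, b=Δ1−h1·(2M1+M2)/6=-4/3
seg 2: a=1, c=M2/2=2, d=(M3−M2)/(6·1)=-2/3, b=Δ2−h2·(2M2+M3)/6=5/3
t_q=27/4 → seg 2, τ=3/4; S=1+5/3·τ+2·τ²+-2/3·τ³=99/32

  seg 0: a=3 b=5/3 c=0 d=-1/9
  seg 1: a=5 b=-4/3 c=-1 d=1/3
  seg 2: a=1 b=5/3 c=2 d=-2/3
S(27/4) = 99/32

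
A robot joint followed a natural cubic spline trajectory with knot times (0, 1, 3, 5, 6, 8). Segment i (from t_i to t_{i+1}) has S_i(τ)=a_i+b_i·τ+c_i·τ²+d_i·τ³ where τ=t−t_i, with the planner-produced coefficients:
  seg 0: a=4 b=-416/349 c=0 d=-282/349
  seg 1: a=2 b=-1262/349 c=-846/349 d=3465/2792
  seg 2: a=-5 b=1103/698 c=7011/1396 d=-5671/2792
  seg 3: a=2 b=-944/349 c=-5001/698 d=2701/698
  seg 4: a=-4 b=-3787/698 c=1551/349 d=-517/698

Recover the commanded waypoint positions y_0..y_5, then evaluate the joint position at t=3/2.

y_0 = S_0(0) = a_0 = 4
y_1 = S_1(0) = a_1 = 2
y_2 = S_2(0) = a_2 = -5
y_3 = S_3(0) = a_3 = 2
y_4 = S_4(0) = a_4 = -4
y_5 = S_4(2) = -3
t_q=3/2 is in segment 1 (τ=1/2); S_1(τ)=-5783/22336

y_0=4 y_1=2 y_2=-5 y_3=2 y_4=-4 y_5=-3
S(3/2) = -5783/22336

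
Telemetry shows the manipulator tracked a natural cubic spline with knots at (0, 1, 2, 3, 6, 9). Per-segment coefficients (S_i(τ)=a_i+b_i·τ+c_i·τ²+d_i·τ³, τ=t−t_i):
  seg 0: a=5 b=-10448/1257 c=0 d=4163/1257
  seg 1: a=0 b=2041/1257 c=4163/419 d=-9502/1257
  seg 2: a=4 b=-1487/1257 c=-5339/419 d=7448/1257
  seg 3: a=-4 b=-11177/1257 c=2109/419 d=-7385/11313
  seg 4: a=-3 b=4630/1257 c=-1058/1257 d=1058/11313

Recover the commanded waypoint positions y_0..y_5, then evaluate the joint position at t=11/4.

y_0 = S_0(0) = a_0 = 5
y_1 = S_1(0) = a_1 = 0
y_2 = S_2(0) = a_2 = 4
y_3 = S_3(0) = a_3 = -4
y_4 = S_4(0) = a_4 = -3
y_5 = S_4(3) = 3
t_q=11/4 is in segment 2 (τ=3/4); S_2(τ)=-10425/6704

y_0=5 y_1=0 y_2=4 y_3=-4 y_4=-3 y_5=3
S(11/4) = -10425/6704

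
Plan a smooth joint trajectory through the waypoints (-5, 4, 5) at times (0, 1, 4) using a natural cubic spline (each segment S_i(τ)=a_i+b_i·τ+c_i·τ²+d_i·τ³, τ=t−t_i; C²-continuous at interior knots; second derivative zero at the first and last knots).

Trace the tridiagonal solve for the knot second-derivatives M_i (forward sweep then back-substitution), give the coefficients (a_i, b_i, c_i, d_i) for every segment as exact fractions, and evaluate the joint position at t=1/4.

  seg 0: a=-5 b=121/12 c=0 d=-13/12
  seg 1: a=4 b=41/6 c=-13/4 d=13/36
S(1/4) = -639/256

Δ: Δ0=9, Δ1=1/3
row 1: diag=8, rhs=-52; c'=3/8, d'=-13/2
back: M1=-13/2
M: M0=0, M1=-13/2, M2=0
seg 0: a=-5, c=M0/2=0, d=(M1−M0)/(6·1)=-13/12, b=Δ0−h0·(2M0+M1)/6=121/12
seg 1: a=4, c=M1/2=-13/4, d=(M2−M1)/(6·3)=13/36, b=Δ1−h1·(2M1+M2)/6=41/6
t_q=1/4 → seg 0, τ=1/4; S=-5+121/12·τ+0·τ²+-13/12·τ³=-639/256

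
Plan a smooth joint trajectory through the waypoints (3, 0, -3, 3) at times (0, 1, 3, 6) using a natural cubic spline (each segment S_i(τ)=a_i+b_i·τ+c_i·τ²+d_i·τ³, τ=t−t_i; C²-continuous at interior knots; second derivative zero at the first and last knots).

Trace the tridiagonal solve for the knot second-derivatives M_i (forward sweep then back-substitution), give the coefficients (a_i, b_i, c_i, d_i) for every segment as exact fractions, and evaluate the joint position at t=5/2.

  seg 0: a=3 b=-22/7 c=0 d=1/7
  seg 1: a=0 b=-19/7 c=3/7 d=5/56
  seg 2: a=-3 b=1/14 c=27/28 d=-3/28
S(5/2) = -1257/448

Δ: Δ0=-3, Δ1=-3/2, Δ2=2
row 1: diag=6, rhs=9; c'=1/3, d'=3/2
row 2: denom=10−2·1/3=28/3; d'=(21−2·3/2)/(28/3)=27/14
back: M2=27/14
back: M1=3/2−1/3·27/14=6/7
M: M0=0, M1=6/7, M2=27/14, M3=0
seg 0: a=3, c=M0/2=0, d=(M1−M0)/(6·1)=1/7, b=Δ0−h0·(2M0+M1)/6=-22/7
seg 1: a=0, c=M1/2=3/7, d=(M2−M1)/(6·2)=5/56, b=Δ1−h1·(2M1+M2)/6=-19/7
seg 2: a=-3, c=M2/2=27/28, d=(M3−M2)/(6·3)=-3/28, b=Δ2−h2·(2M2+M3)/6=1/14
t_q=5/2 → seg 1, τ=3/2; S=0+-19/7·τ+3/7·τ²+5/56·τ³=-1257/448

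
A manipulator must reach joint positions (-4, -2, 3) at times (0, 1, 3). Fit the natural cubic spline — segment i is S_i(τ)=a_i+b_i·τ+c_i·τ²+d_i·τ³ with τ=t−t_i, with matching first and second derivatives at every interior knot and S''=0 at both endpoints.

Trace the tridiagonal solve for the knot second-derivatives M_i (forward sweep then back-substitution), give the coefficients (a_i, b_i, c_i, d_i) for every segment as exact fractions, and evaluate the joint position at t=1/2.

  seg 0: a=-4 b=23/12 c=0 d=1/12
  seg 1: a=-2 b=13/6 c=1/4 d=-1/24
S(1/2) = -97/32

Δ: Δ0=2, Δ1=5/2
row 1: diag=6, rhs=3; c'=1/3, d'=1/2
back: M1=1/2
M: M0=0, M1=1/2, M2=0
seg 0: a=-4, c=M0/2=0, d=(M1−M0)/(6·1)=1/12, b=Δ0−h0·(2M0+M1)/6=23/12
seg 1: a=-2, c=M1/2=1/4, d=(M2−M1)/(6·2)=-1/24, b=Δ1−h1·(2M1+M2)/6=13/6
t_q=1/2 → seg 0, τ=1/2; S=-4+23/12·τ+0·τ²+1/12·τ³=-97/32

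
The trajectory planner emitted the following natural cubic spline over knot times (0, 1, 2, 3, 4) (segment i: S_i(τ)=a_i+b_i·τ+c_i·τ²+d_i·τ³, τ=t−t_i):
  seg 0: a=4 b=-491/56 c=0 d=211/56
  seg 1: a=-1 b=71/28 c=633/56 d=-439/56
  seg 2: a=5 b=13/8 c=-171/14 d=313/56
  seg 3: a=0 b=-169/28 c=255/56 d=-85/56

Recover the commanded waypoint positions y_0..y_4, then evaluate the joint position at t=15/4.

y_0 = S_0(0) = a_0 = 4
y_1 = S_1(0) = a_1 = -1
y_2 = S_2(0) = a_2 = 5
y_3 = S_3(0) = a_3 = 0
y_4 = S_3(1) = -3
t_q=15/4 is in segment 3 (τ=3/4); S_3(τ)=-9339/3584

y_0=4 y_1=-1 y_2=5 y_3=0 y_4=-3
S(15/4) = -9339/3584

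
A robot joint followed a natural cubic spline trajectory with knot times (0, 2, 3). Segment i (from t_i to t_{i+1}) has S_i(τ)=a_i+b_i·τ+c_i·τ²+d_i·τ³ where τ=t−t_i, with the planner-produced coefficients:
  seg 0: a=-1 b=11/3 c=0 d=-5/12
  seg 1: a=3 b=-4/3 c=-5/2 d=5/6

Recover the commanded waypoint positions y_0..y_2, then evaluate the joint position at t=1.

y_0=-1 y_1=3 y_2=0
S(1) = 9/4

y_0 = S_0(0) = a_0 = -1
y_1 = S_1(0) = a_1 = 3
y_2 = S_1(1) = 0
t_q=1 is in segment 0 (τ=1); S_0(τ)=9/4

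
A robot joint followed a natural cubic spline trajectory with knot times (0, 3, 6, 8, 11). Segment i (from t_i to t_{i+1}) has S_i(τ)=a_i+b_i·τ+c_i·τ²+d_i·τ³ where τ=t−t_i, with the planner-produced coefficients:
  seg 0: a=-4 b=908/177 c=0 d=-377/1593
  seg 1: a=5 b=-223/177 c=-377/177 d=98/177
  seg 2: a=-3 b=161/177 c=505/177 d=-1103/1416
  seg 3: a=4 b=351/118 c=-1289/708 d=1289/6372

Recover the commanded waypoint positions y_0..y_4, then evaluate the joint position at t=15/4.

y_0=-4 y_1=5 y_2=-3 y_3=4 y_4=2
S(15/4) = 5835/1888

y_0 = S_0(0) = a_0 = -4
y_1 = S_1(0) = a_1 = 5
y_2 = S_2(0) = a_2 = -3
y_3 = S_3(0) = a_3 = 4
y_4 = S_3(3) = 2
t_q=15/4 is in segment 1 (τ=3/4); S_1(τ)=5835/1888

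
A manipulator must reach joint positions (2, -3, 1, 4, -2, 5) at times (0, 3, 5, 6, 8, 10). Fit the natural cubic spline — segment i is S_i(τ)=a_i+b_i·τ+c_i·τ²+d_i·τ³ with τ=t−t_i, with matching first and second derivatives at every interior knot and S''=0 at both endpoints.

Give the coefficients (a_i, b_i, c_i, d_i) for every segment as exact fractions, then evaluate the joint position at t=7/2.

Δ: Δ0=-5/3, Δ1=2, Δ2=3, Δ3=-3, Δ4=7/2
row 1: diag=10, rhs=22; c'=1/5, d'=11/5
row 2: denom=6−2·1/5=28/5; d'=(6−2·11/5)/(28/5)=2/7
row 3: denom=6−1·5/28=163/28; d'=(-36−1·2/7)/(163/28)=-1016/163
row 4: denom=8−2·56/163=1192/163; d'=(39−2·-1016/163)/(1192/163)=8389/1192
back: M4=8389/1192
back: M3=-1016/163−56/163·8389/1192=-1289/149
back: M2=2/7−5/28·-1289/149=1091/596
back: M1=11/5−1/5·1091/596=1093/596
M: M0=0, M1=1093/596, M2=1091/596, M3=-1289/149, M4=8389/1192, M5=0
seg 0: a=2, c=M0/2=0, d=(M1−M0)/(6·3)=1093/10728, b=Δ0−h0·(2M0+M1)/6=-9239/3576
seg 1: a=-3, c=M1/2=1093/1192, d=(M2−M1)/(6·2)=-1/3576, b=Δ1−h1·(2M1+M2)/6=299/1788
seg 2: a=1, c=M2/2=1091/1192, d=(M3−M2)/(6·1)=-6247/3576, b=Δ2−h2·(2M2+M3)/6=6851/1788
seg 3: a=4, c=M3/2=-1289/298, d=(M4−M3)/(6·2)=18701/14304, b=Δ3−h3·(2M3+M4)/6=1507/3576
seg 4: a=-2, c=M4/2=8389/2384, d=(M5−M4)/(6·2)=-8389/14304, b=Δ4−h4·(2M4+M5)/6=-2131/1788
t_q=7/2 → seg 1, τ=1/2; S=-3+299/1788·τ+1093/1192·τ²+-1/3576·τ³=-25625/9536

  seg 0: a=2 b=-9239/3576 c=0 d=1093/10728
  seg 1: a=-3 b=299/1788 c=1093/1192 d=-1/3576
  seg 2: a=1 b=6851/1788 c=1091/1192 d=-6247/3576
  seg 3: a=4 b=1507/3576 c=-1289/298 d=18701/14304
  seg 4: a=-2 b=-2131/1788 c=8389/2384 d=-8389/14304
S(7/2) = -25625/9536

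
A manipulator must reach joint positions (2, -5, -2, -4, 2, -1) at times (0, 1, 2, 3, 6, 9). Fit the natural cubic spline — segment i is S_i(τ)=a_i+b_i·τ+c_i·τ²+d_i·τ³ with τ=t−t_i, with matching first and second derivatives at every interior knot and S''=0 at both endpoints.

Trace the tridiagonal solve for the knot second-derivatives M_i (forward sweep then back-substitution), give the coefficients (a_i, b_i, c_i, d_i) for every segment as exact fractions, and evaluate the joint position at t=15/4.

  seg 0: a=2 b=-4217/419 c=0 d=1284/419
  seg 1: a=-5 b=-365/419 c=3852/419 d=-2230/419
  seg 2: a=-2 b=649/419 c=-2838/419 d=1351/419
  seg 3: a=-4 b=-974/419 c=1215/419 d=-611/1257
  seg 4: a=2 b=817/419 c=-618/419 d=206/1257
S(15/4) = -115775/26816

Δ: Δ0=-7, Δ1=3, Δ2=-2, Δ3=2, Δ4=-1
row 1: diag=4, rhs=60; c'=1/4, d'=15
row 2: denom=4−1·1/4=15/4; d'=(-30−1·15)/(15/4)=-12
row 3: denom=8−1·4/15=116/15; d'=(24−1·-12)/(116/15)=135/29
row 4: denom=12−3·45/116=1257/116; d'=(-18−3·135/29)/(1257/116)=-1236/419
back: M4=-1236/419
back: M3=135/29−45/116·-1236/419=2430/419
back: M2=-12−4/15·2430/419=-5676/419
back: M1=15−1/4·-5676/419=7704/419
M: M0=0, M1=7704/419, M2=-5676/419, M3=2430/419, M4=-1236/419, M5=0
seg 0: a=2, c=M0/2=0, d=(M1−M0)/(6·1)=1284/419, b=Δ0−h0·(2M0+M1)/6=-4217/419
seg 1: a=-5, c=M1/2=3852/419, d=(M2−M1)/(6·1)=-2230/419, b=Δ1−h1·(2M1+M2)/6=-365/419
seg 2: a=-2, c=M2/2=-2838/419, d=(M3−M2)/(6·1)=1351/419, b=Δ2−h2·(2M2+M3)/6=649/419
seg 3: a=-4, c=M3/2=1215/419, d=(M4−M3)/(6·3)=-611/1257, b=Δ3−h3·(2M3+M4)/6=-974/419
seg 4: a=2, c=M4/2=-618/419, d=(M5−M4)/(6·3)=206/1257, b=Δ4−h4·(2M4+M5)/6=817/419
t_q=15/4 → seg 3, τ=3/4; S=-4+-974/419·τ+1215/419·τ²+-611/1257·τ³=-115775/26816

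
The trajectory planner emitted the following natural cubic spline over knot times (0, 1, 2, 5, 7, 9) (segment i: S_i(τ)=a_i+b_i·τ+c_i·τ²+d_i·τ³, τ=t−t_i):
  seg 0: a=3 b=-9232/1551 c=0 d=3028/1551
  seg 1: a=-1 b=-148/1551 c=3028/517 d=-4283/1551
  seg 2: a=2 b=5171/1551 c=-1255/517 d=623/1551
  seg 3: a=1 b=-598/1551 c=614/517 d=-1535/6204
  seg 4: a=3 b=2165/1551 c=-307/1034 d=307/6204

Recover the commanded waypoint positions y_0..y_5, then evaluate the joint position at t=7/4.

y_0=3 y_1=-1 y_2=2 y_3=1 y_4=3 y_5=5
S(7/4) = 35005/33088

y_0 = S_0(0) = a_0 = 3
y_1 = S_1(0) = a_1 = -1
y_2 = S_2(0) = a_2 = 2
y_3 = S_3(0) = a_3 = 1
y_4 = S_4(0) = a_4 = 3
y_5 = S_4(2) = 5
t_q=7/4 is in segment 1 (τ=3/4); S_1(τ)=35005/33088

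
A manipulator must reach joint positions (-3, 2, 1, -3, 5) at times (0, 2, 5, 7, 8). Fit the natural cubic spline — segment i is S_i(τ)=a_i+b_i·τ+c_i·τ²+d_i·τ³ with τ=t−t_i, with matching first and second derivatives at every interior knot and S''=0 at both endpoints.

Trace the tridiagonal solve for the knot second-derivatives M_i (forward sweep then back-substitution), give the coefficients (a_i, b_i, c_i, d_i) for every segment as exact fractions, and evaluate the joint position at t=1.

  seg 0: a=-3 b=4207/1518 c=0 d=-103/1518
  seg 1: a=2 b=2971/1518 c=-103/253 d=-541/4554
  seg 2: a=1 b=-2803/759 c=-747/506 d=1763/1518
  seg 3: a=-3 b=3293/759 c=2779/506 d=-2779/1518
S(1) = -75/253

Δ: Δ0=5/2, Δ1=-1/3, Δ2=-2, Δ3=8
row 1: diag=10, rhs=-17; c'=3/10, d'=-17/10
row 2: denom=10−3·3/10=91/10; d'=(-10−3·-17/10)/(91/10)=-7/13
row 3: denom=6−2·20/91=506/91; d'=(60−2·-7/13)/(506/91)=2779/253
back: M3=2779/253
back: M2=-7/13−20/91·2779/253=-747/253
back: M1=-17/10−3/10·-747/253=-206/253
M: M0=0, M1=-206/253, M2=-747/253, M3=2779/253, M4=0
seg 0: a=-3, c=M0/2=0, d=(M1−M0)/(6·2)=-103/1518, b=Δ0−h0·(2M0+M1)/6=4207/1518
seg 1: a=2, c=M1/2=-103/253, d=(M2−M1)/(6·3)=-541/4554, b=Δ1−h1·(2M1+M2)/6=2971/1518
seg 2: a=1, c=M2/2=-747/506, d=(M3−M2)/(6·2)=1763/1518, b=Δ2−h2·(2M2+M3)/6=-2803/759
seg 3: a=-3, c=M3/2=2779/506, d=(M4−M3)/(6·1)=-2779/1518, b=Δ3−h3·(2M3+M4)/6=3293/759
t_q=1 → seg 0, τ=1; S=-3+4207/1518·τ+0·τ²+-103/1518·τ³=-75/253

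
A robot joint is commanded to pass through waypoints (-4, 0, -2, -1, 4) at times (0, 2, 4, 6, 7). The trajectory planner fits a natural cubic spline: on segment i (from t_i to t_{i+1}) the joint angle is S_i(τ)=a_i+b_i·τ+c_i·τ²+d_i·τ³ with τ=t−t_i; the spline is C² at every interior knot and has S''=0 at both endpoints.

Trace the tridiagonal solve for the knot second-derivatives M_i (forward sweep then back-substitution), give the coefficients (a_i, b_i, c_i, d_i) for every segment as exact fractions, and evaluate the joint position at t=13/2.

  seg 0: a=-4 b=115/41 c=0 d=-33/164
  seg 1: a=0 b=16/41 c=-99/82 d=21/82
  seg 2: a=-2 b=-56/41 c=27/82 d=99/328
  seg 3: a=-1 b=293/82 c=351/164 d=-117/164
S(13/2) = 1617/1312

Δ: Δ0=2, Δ1=-1, Δ2=1/2, Δ3=5
row 1: diag=8, rhs=-18; c'=1/4, d'=-9/4
row 2: denom=8−2·1/4=15/2; d'=(9−2·-9/4)/(15/2)=9/5
row 3: denom=6−2·4/15=82/15; d'=(27−2·9/5)/(82/15)=351/82
back: M3=351/82
back: M2=9/5−4/15·351/82=27/41
back: M1=-9/4−1/4·27/41=-99/41
M: M0=0, M1=-99/41, M2=27/41, M3=351/82, M4=0
seg 0: a=-4, c=M0/2=0, d=(M1−M0)/(6·2)=-33/164, b=Δ0−h0·(2M0+M1)/6=115/41
seg 1: a=0, c=M1/2=-99/82, d=(M2−M1)/(6·2)=21/82, b=Δ1−h1·(2M1+M2)/6=16/41
seg 2: a=-2, c=M2/2=27/82, d=(M3−M2)/(6·2)=99/328, b=Δ2−h2·(2M2+M3)/6=-56/41
seg 3: a=-1, c=M3/2=351/164, d=(M4−M3)/(6·1)=-117/164, b=Δ3−h3·(2M3+M4)/6=293/82
t_q=13/2 → seg 3, τ=1/2; S=-1+293/82·τ+351/164·τ²+-117/164·τ³=1617/1312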